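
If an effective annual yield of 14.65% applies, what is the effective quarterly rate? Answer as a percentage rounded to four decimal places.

The per-quarter rate i satisfies (1 + i)^4 = 1 + 0.1465.
i = 1.1465^(1/4) − 1 = 0.0347693 = 3.4769%.

3.4769%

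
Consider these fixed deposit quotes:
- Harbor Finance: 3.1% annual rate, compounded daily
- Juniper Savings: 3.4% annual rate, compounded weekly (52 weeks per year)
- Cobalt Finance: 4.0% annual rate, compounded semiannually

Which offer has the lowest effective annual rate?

Harbor Finance: (1 + 0.031/365)^365 − 1 = 3.148%
Juniper Savings: (1 + 0.034/52)^52 − 1 = 3.457%
Cobalt Finance: (1 + 0.040/2)^2 − 1 = 4.040%
The lowest effective annual rate is Harbor Finance at 3.148%.

Harbor Finance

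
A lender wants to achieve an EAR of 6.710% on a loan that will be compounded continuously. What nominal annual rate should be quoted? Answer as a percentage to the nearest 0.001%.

Continuous: nominal r satisfies e^r − 1 = 0.06710.
r = ln(1 + 0.06710) = ln(1.06710) = 0.064945 = 6.494%.

6.494%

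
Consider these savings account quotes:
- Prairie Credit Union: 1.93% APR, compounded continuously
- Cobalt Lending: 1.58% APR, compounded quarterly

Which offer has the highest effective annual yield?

Prairie Credit Union

Prairie Credit Union: e^0.0193 − 1 = 1.949%
Cobalt Lending: (1 + 0.0158/4)^4 − 1 = 1.589%
The highest effective annual rate is Prairie Credit Union at 1.949%.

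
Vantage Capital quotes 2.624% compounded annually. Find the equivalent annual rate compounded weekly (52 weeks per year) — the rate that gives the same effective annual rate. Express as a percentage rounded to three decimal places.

Compounded annually, EAR = nominal = 0.026240.
Solve (1 + r/52)^52 = 1.026240: r/52 = 1.026240^(1/52) − 1 = 0.000498, so r = 0.025908 = 2.591%.

2.591%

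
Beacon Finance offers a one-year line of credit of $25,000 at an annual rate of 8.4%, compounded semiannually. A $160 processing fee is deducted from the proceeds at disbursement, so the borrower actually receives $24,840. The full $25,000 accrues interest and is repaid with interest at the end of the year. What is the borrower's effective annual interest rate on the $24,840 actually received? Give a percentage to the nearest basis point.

Amount owed after one year: 25,000 × (1 + 0.084/2)^2 = 25,000 × 1.085764 = $27,144.10.
Effective rate on net proceeds: 27,144.10 / 24,840 − 1 = 0.092758 = 9.28%.

9.28%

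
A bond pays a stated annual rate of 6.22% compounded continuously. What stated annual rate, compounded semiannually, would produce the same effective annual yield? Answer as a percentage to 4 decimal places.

EAR under continuous compounding: e^0.0622 − 1 = 0.064175.
Solve (1 + r/2)^2 = 1.064175: r/2 = 1.064175^(1/2) − 1 = 0.031589, so r = 0.063177 = 6.3177%.

6.3177%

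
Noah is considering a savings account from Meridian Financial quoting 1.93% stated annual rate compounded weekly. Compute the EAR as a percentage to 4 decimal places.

EAR = (1 + 0.0193/52)^52 − 1.
= (1 + 0.000371)^52 − 1 = 1.019484 − 1 = 1.9484%.

1.9484%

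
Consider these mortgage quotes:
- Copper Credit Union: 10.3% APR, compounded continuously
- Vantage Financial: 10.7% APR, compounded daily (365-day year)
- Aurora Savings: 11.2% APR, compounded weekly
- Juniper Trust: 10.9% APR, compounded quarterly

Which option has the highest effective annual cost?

Copper Credit Union: e^0.103 − 1 = 10.849%
Vantage Financial: (1 + 0.107/365)^365 − 1 = 11.292%
Aurora Savings: (1 + 0.112/52)^52 − 1 = 11.838%
Juniper Trust: (1 + 0.109/4)^4 − 1 = 11.354%
The highest effective annual rate is Aurora Savings at 11.838%.

Aurora Savings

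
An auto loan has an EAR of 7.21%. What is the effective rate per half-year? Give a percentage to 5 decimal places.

The per-half-year rate i satisfies (1 + i)^2 = 1 + 0.0721.
i = 1.0721^(1/2) − 1 = 0.0354226 = 3.54226%.

3.54226%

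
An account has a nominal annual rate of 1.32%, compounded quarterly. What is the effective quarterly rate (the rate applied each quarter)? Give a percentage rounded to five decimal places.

With a nominal annual rate compounded quarterly, the periodic rate is the nominal rate divided by 4.
i = 0.0132 / 4 = 0.0033000 = 0.33000%.

0.33000%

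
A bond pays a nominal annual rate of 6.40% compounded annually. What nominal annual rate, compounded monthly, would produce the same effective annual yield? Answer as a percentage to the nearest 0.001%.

Compounded annually, EAR = nominal = 0.064000.
Solve (1 + r/12)^12 = 1.064000: r/12 = 1.064000^(1/12) − 1 = 0.005183, so r = 0.062196 = 6.220%.

6.220%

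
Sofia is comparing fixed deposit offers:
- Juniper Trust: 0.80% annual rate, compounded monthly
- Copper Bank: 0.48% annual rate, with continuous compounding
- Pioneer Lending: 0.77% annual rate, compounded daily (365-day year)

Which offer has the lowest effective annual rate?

Juniper Trust: (1 + 0.0080/12)^12 − 1 = 0.803%
Copper Bank: e^0.0048 − 1 = 0.481%
Pioneer Lending: (1 + 0.0077/365)^365 − 1 = 0.773%
The lowest effective annual rate is Copper Bank at 0.481%.

Copper Bank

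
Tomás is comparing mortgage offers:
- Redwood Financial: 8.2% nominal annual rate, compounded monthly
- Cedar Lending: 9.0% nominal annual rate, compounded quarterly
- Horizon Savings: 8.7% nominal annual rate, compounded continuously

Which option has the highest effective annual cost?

Cedar Lending

Redwood Financial: (1 + 0.082/12)^12 − 1 = 8.515%
Cedar Lending: (1 + 0.090/4)^4 − 1 = 9.308%
Horizon Savings: e^0.087 − 1 = 9.090%
The highest effective annual rate is Cedar Lending at 9.308%.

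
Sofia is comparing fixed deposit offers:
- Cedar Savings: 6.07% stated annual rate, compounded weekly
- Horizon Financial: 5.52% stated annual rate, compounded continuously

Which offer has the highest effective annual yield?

Cedar Savings

Cedar Savings: (1 + 0.0607/52)^52 − 1 = 6.254%
Horizon Financial: e^0.0552 − 1 = 5.675%
The highest effective annual rate is Cedar Savings at 6.254%.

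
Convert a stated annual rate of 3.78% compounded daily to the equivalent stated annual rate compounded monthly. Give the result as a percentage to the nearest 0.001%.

3.786%

EAR = (1 + 0.0378/365)^365 − 1 = 0.038521.
Solve (1 + r/12)^12 = 1.038521: r/12 = 1.038521^(1/12) − 1 = 0.003155, so r = 0.037858 = 3.786%.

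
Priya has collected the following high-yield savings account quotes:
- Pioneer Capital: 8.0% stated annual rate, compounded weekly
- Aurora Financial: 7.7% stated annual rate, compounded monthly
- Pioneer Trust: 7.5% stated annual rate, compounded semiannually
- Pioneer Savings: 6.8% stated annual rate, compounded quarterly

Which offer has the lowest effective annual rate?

Pioneer Savings

Pioneer Capital: (1 + 0.080/52)^52 − 1 = 8.322%
Aurora Financial: (1 + 0.077/12)^12 − 1 = 7.978%
Pioneer Trust: (1 + 0.075/2)^2 − 1 = 7.641%
Pioneer Savings: (1 + 0.068/4)^4 − 1 = 6.975%
The lowest effective annual rate is Pioneer Savings at 6.975%.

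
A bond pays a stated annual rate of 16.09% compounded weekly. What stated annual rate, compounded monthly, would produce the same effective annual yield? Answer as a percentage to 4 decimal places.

16.1732%

EAR = (1 + 0.1609/52)^52 − 1 = 0.174276.
Solve (1 + r/12)^12 = 1.174276: r/12 = 1.174276^(1/12) − 1 = 0.013478, so r = 0.161732 = 16.1732%.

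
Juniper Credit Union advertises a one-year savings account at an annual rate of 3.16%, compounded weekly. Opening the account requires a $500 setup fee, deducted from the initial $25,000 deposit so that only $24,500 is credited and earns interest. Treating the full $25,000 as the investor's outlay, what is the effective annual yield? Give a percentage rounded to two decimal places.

Value after one year: 24,500 × (1 + 0.0316/52)^52 = 24,500 × 1.032095 = $25,286.32.
Effective yield on the $25,000 outlay: 25,286.32 / 25,000 − 1 = 0.011453 = 1.15%.

1.15%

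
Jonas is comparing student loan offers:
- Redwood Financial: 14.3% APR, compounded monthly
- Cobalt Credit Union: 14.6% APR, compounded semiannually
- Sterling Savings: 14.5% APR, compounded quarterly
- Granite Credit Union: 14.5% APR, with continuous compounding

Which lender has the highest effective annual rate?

Redwood Financial: (1 + 0.143/12)^12 − 1 = 15.275%
Cobalt Credit Union: (1 + 0.146/2)^2 − 1 = 15.133%
Sterling Savings: (1 + 0.145/4)^4 − 1 = 15.308%
Granite Credit Union: e^0.145 − 1 = 15.604%
The highest effective annual rate is Granite Credit Union at 15.604%.

Granite Credit Union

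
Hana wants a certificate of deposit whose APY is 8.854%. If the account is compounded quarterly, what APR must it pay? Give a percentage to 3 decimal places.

(1 + r/4)^4 − 1 = 0.08854, so 1 + r/4 = 1.08854^(1/4).
r/4 = 0.021436, so r = 0.085743 = 8.574%.

8.574%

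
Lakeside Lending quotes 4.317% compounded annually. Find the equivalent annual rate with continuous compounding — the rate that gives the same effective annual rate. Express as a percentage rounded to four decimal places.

Compounded annually, EAR = nominal = 0.043170.
Equivalent continuous rate: r = ln(1 + 0.043170) = 0.042264 = 4.2264%.

4.2264%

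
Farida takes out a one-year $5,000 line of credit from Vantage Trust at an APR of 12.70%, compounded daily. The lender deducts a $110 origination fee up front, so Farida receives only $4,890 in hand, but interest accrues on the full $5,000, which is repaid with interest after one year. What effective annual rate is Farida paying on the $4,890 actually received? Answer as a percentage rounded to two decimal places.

Amount owed after one year: 5,000 × (1 + 0.1270/365)^365 = 5,000 × 1.135392 = $5,676.96.
Effective rate on net proceeds: 5,676.96 / 4,890 − 1 = 0.160932 = 16.09%.

16.09%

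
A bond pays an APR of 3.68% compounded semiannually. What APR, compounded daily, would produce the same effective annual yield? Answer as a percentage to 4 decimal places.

3.6467%

EAR = (1 + 0.0368/2)^2 − 1 = 0.037139.
Solve (1 + r/365)^365 = 1.037139: r/365 = 1.037139^(1/365) − 1 = 0.000100, so r = 0.036467 = 3.6467%.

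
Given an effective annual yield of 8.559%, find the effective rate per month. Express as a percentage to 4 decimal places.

0.6867%

The per-month rate i satisfies (1 + i)^12 = 1 + 0.08559.
i = 1.08559^(1/12) − 1 = 0.0068671 = 0.6867%.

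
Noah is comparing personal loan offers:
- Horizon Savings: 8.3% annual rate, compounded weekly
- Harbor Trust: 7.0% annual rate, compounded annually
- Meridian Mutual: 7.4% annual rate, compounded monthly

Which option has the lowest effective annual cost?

Harbor Trust

Horizon Savings: (1 + 0.083/52)^52 − 1 = 8.647%
Harbor Trust: compounded annually, EAR = 7.000%
Meridian Mutual: (1 + 0.074/12)^12 − 1 = 7.656%
The lowest effective annual rate is Harbor Trust at 7.000%.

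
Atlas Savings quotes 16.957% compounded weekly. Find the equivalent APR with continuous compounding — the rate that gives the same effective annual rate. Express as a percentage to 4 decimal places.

16.9294%

EAR = (1 + 0.16957/52)^52 − 1 = 0.184468.
Equivalent continuous rate: r = ln(1 + 0.184468) = 0.169294 = 16.9294%.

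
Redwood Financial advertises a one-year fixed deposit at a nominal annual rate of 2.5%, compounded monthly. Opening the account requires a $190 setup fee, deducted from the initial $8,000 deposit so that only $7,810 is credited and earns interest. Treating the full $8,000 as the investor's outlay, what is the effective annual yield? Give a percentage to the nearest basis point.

0.09%

Value after one year: 7,810 × (1 + 0.025/12)^12 = 7,810 × 1.025288 = $8,007.50.
Effective yield on the $8,000 outlay: 8,007.50 / 8,000 − 1 = 0.000938 = 0.09%.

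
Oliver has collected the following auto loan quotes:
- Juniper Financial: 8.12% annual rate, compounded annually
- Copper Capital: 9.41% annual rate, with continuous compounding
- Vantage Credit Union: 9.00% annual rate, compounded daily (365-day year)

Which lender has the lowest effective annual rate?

Juniper Financial: compounded annually, EAR = 8.120%
Copper Capital: e^0.0941 − 1 = 9.867%
Vantage Credit Union: (1 + 0.0900/365)^365 − 1 = 9.416%
The lowest effective annual rate is Juniper Financial at 8.120%.

Juniper Financial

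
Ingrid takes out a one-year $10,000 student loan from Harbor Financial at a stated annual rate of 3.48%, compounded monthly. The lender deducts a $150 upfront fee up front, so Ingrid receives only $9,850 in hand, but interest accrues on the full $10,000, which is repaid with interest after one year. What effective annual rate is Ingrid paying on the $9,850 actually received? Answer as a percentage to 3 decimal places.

Amount owed after one year: 10,000 × (1 + 0.0348/12)^12 = 10,000 × 1.035360 = $10,353.60.
Effective rate on net proceeds: 10,353.60 / 9,850 − 1 = 0.051127 = 5.113%.

5.113%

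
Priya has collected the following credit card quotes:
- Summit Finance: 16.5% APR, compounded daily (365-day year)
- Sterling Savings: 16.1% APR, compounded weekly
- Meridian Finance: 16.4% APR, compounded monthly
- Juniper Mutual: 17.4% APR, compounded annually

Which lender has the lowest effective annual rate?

Juniper Mutual

Summit Finance: (1 + 0.165/365)^365 − 1 = 17.935%
Sterling Savings: (1 + 0.161/52)^52 − 1 = 17.439%
Meridian Finance: (1 + 0.164/12)^12 − 1 = 17.691%
Juniper Mutual: compounded annually, EAR = 17.400%
The lowest effective annual rate is Juniper Mutual at 17.400%.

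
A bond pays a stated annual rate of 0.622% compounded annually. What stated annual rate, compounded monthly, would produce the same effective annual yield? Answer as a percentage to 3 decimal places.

0.620%

Compounded annually, EAR = nominal = 0.006220.
Solve (1 + r/12)^12 = 1.006220: r/12 = 1.006220^(1/12) − 1 = 0.000517, so r = 0.006202 = 0.620%.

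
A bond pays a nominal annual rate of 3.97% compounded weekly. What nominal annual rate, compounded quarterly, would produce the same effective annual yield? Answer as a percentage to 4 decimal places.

3.9882%

EAR = (1 + 0.0397/52)^52 − 1 = 0.040483.
Solve (1 + r/4)^4 = 1.040483: r/4 = 1.040483^(1/4) − 1 = 0.009971, so r = 0.039882 = 3.9882%.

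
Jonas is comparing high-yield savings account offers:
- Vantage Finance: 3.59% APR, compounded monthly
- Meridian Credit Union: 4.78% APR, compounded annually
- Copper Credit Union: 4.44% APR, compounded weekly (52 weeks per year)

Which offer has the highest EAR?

Meridian Credit Union

Vantage Finance: (1 + 0.0359/12)^12 − 1 = 3.650%
Meridian Credit Union: compounded annually, EAR = 4.780%
Copper Credit Union: (1 + 0.0444/52)^52 − 1 = 4.538%
The highest effective annual rate is Meridian Credit Union at 4.780%.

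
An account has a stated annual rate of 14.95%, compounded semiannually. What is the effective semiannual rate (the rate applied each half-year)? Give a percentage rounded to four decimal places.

7.4750%

With a nominal annual rate compounded semiannually, the periodic rate is the nominal rate divided by 2.
i = 0.1495 / 2 = 0.0747500 = 7.4750%.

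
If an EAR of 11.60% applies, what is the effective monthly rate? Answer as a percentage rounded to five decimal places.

0.91879%

The per-month rate i satisfies (1 + i)^12 = 1 + 0.1160.
i = 1.1160^(1/12) − 1 = 0.0091879 = 0.91879%.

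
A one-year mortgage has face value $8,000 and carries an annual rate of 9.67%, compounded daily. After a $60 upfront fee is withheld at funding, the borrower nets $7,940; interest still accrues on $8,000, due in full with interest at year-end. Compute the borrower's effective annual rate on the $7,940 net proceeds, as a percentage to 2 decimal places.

Amount owed after one year: 8,000 × (1 + 0.0967/365)^365 = 8,000 × 1.101516 = $8,812.13.
Effective rate on net proceeds: 8,812.13 / 7,940 − 1 = 0.109840 = 10.98%.

10.98%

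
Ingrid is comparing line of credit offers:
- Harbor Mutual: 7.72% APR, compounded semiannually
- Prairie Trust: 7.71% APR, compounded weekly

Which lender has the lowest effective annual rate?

Harbor Mutual: (1 + 0.0772/2)^2 − 1 = 7.869%
Prairie Trust: (1 + 0.0771/52)^52 − 1 = 8.009%
The lowest effective annual rate is Harbor Mutual at 7.869%.

Harbor Mutual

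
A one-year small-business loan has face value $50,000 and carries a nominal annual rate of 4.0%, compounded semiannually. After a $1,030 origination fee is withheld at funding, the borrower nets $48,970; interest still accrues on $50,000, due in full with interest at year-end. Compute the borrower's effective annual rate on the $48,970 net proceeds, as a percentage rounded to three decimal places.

Amount owed after one year: 50,000 × (1 + 0.040/2)^2 = 50,000 × 1.040400 = $52,020.00.
Effective rate on net proceeds: 52,020.00 / 48,970 − 1 = 0.062283 = 6.228%.

6.228%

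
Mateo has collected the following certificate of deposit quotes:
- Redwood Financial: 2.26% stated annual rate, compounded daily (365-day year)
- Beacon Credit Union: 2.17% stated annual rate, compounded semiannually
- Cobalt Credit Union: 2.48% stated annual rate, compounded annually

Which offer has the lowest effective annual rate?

Beacon Credit Union

Redwood Financial: (1 + 0.0226/365)^365 − 1 = 2.286%
Beacon Credit Union: (1 + 0.0217/2)^2 − 1 = 2.182%
Cobalt Credit Union: compounded annually, EAR = 2.480%
The lowest effective annual rate is Beacon Credit Union at 2.182%.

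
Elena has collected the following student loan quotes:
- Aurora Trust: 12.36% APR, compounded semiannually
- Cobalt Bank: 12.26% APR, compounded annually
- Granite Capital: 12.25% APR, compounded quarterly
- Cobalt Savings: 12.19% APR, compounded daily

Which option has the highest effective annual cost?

Cobalt Savings

Aurora Trust: (1 + 0.1236/2)^2 − 1 = 12.742%
Cobalt Bank: compounded annually, EAR = 12.260%
Granite Capital: (1 + 0.1225/4)^4 − 1 = 12.824%
Cobalt Savings: (1 + 0.1219/365)^365 − 1 = 12.962%
The highest effective annual rate is Cobalt Savings at 12.962%.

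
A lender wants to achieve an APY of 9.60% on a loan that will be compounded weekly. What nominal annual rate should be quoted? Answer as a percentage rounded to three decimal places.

(1 + r/52)^52 − 1 = 0.0960, so 1 + r/52 = 1.0960^(1/52).
r/52 = 0.001764, so r = 0.091748 = 9.175%.

9.175%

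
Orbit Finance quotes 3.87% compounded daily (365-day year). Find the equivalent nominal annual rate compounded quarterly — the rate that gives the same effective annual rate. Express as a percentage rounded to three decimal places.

3.889%

EAR = (1 + 0.0387/365)^365 − 1 = 0.039456.
Solve (1 + r/4)^4 = 1.039456: r/4 = 1.039456^(1/4) − 1 = 0.009721, so r = 0.038886 = 3.889%.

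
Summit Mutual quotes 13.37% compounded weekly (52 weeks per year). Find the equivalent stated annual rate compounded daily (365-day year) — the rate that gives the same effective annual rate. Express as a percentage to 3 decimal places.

EAR = (1 + 0.1337/52)^52 − 1 = 0.142854.
Solve (1 + r/365)^365 = 1.142854: r/365 = 1.142854^(1/365) − 1 = 0.000366, so r = 0.133553 = 13.355%.

13.355%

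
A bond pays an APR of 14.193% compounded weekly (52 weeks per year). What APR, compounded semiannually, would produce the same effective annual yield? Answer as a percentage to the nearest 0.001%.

14.688%

EAR = (1 + 0.14193/52)^52 − 1 = 0.152273.
Solve (1 + r/2)^2 = 1.152273: r/2 = 1.152273^(1/2) − 1 = 0.073440, so r = 0.146880 = 14.688%.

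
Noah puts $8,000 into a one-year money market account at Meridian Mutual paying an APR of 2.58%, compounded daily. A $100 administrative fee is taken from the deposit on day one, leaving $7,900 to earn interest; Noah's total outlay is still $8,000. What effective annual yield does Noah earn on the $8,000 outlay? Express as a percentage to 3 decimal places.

Value after one year: 7,900 × (1 + 0.0258/365)^365 = 7,900 × 1.026135 = $8,106.46.
Effective yield on the $8,000 outlay: 8,106.46 / 8,000 − 1 = 0.013308 = 1.331%.

1.331%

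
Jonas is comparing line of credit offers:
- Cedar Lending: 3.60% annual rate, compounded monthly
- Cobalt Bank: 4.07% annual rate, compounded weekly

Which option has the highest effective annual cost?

Cedar Lending: (1 + 0.0360/12)^12 − 1 = 3.660%
Cobalt Bank: (1 + 0.0407/52)^52 − 1 = 4.152%
The highest effective annual rate is Cobalt Bank at 4.152%.

Cobalt Bank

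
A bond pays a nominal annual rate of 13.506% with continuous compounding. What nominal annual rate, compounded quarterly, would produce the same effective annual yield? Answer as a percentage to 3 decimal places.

13.737%

EAR under continuous compounding: e^0.13506 − 1 = 0.144605.
Solve (1 + r/4)^4 = 1.144605: r/4 = 1.144605^(1/4) − 1 = 0.034342, so r = 0.137366 = 13.737%.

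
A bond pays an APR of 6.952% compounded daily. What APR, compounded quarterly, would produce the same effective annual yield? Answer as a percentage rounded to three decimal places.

7.012%

EAR = (1 + 0.06952/365)^365 − 1 = 0.071986.
Solve (1 + r/4)^4 = 1.071986: r/4 = 1.071986^(1/4) − 1 = 0.017530, so r = 0.070121 = 7.012%.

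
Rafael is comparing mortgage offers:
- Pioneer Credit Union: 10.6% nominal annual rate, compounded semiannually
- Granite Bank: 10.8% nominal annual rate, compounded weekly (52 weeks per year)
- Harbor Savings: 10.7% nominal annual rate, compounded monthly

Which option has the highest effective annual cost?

Granite Bank

Pioneer Credit Union: (1 + 0.106/2)^2 − 1 = 10.881%
Granite Bank: (1 + 0.108/52)^52 − 1 = 11.392%
Harbor Savings: (1 + 0.107/12)^12 − 1 = 11.241%
The highest effective annual rate is Granite Bank at 11.392%.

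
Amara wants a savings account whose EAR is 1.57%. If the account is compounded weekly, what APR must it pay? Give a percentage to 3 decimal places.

(1 + r/52)^52 − 1 = 0.0157, so 1 + r/52 = 1.0157^(1/52).
r/52 = 0.000300, so r = 0.015580 = 1.558%.

1.558%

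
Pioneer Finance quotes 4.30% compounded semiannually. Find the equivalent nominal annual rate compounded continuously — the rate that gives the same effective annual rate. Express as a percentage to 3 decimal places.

4.254%

EAR = (1 + 0.0430/2)^2 − 1 = 0.043462.
Equivalent continuous rate: r = ln(1 + 0.043462) = 0.042544 = 4.254%.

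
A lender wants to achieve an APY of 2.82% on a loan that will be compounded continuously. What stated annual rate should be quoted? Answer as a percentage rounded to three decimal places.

2.781%

Continuous: nominal r satisfies e^r − 1 = 0.0282.
r = ln(1 + 0.0282) = ln(1.0282) = 0.027810 = 2.781%.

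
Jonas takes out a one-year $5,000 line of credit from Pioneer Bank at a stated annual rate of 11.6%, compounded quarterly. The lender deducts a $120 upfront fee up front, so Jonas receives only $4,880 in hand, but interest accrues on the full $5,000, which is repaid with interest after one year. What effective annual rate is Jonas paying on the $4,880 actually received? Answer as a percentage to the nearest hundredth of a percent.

14.87%

Amount owed after one year: 5,000 × (1 + 0.116/4)^4 = 5,000 × 1.121144 = $5,605.72.
Effective rate on net proceeds: 5,605.72 / 4,880 − 1 = 0.148713 = 14.87%.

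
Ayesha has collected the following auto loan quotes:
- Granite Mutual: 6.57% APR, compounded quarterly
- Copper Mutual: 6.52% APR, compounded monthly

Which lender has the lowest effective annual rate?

Granite Mutual: (1 + 0.0657/4)^4 − 1 = 6.734%
Copper Mutual: (1 + 0.0652/12)^12 − 1 = 6.718%
The lowest effective annual rate is Copper Mutual at 6.718%.

Copper Mutual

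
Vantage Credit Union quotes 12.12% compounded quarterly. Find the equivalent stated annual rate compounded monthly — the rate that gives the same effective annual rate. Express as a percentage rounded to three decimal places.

12.000%

EAR = (1 + 0.1212/4)^4 − 1 = 0.126821.
Solve (1 + r/12)^12 = 1.126821: r/12 = 1.126821^(1/12) − 1 = 0.010000, so r = 0.119996 = 12.000%.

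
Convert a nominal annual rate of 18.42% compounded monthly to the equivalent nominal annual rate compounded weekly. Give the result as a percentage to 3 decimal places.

EAR = (1 + 0.1842/12)^12 − 1 = 0.200575.
Solve (1 + r/52)^52 = 1.200575: r/52 = 1.200575^(1/52) − 1 = 0.003522, so r = 0.183122 = 18.312%.

18.312%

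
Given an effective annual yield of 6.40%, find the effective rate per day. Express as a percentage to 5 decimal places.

The per-day rate i satisfies (1 + i)^365 = 1 + 0.0640.
i = 1.0640^(1/365) − 1 = 0.0001700 = 0.01700%.

0.01700%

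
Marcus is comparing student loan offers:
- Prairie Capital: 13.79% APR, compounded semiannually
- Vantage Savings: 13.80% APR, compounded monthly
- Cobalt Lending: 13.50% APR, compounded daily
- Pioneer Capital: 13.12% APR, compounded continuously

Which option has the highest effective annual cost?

Prairie Capital: (1 + 0.1379/2)^2 − 1 = 14.265%
Vantage Savings: (1 + 0.1380/12)^12 − 1 = 14.707%
Cobalt Lending: (1 + 0.1350/365)^365 − 1 = 14.451%
Pioneer Capital: e^0.1312 − 1 = 14.020%
The highest effective annual rate is Vantage Savings at 14.707%.

Vantage Savings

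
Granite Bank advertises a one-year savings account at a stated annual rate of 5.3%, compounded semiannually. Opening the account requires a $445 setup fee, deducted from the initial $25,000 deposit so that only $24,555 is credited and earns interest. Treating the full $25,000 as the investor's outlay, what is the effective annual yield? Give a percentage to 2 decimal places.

3.49%

Value after one year: 24,555 × (1 + 0.053/2)^2 = 24,555 × 1.053702 = $25,873.66.
Effective yield on the $25,000 outlay: 25,873.66 / 25,000 − 1 = 0.034946 = 3.49%.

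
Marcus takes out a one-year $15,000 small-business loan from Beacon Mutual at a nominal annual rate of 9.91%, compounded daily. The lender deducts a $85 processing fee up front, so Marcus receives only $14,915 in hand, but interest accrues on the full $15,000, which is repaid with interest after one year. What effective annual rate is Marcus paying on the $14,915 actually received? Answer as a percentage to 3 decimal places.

Amount owed after one year: 15,000 × (1 + 0.0991/365)^365 = 15,000 × 1.104162 = $16,562.43.
Effective rate on net proceeds: 16,562.43 / 14,915 − 1 = 0.110454 = 11.045%.

11.045%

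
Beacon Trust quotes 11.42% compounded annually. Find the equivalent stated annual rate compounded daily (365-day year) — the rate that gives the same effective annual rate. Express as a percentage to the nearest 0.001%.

10.815%

Compounded annually, EAR = nominal = 0.114200.
Solve (1 + r/365)^365 = 1.114200: r/365 = 1.114200^(1/365) − 1 = 0.000296, so r = 0.108153 = 10.815%.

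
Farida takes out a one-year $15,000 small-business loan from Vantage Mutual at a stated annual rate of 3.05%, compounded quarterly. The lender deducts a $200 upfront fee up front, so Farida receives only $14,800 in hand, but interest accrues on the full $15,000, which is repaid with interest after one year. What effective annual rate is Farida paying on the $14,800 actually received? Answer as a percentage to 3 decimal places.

4.478%

Amount owed after one year: 15,000 × (1 + 0.0305/4)^4 = 15,000 × 1.030851 = $15,462.76.
Effective rate on net proceeds: 15,462.76 / 14,800 − 1 = 0.044781 = 4.478%.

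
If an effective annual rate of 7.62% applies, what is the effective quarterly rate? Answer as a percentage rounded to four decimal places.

1.8529%

The per-quarter rate i satisfies (1 + i)^4 = 1 + 0.0762.
i = 1.0762^(1/4) − 1 = 0.0185286 = 1.8529%.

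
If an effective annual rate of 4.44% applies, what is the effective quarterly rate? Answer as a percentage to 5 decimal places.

1.09198%

The per-quarter rate i satisfies (1 + i)^4 = 1 + 0.0444.
i = 1.0444^(1/4) − 1 = 0.0109198 = 1.09198%.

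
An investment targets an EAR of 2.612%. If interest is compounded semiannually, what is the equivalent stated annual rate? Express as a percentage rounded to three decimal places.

(1 + r/2)^2 − 1 = 0.02612, so 1 + r/2 = 1.02612^(1/2).
r/2 = 0.012976, so r = 0.025952 = 2.595%.

2.595%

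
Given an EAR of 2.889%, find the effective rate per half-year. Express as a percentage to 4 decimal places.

1.4342%

The per-half-year rate i satisfies (1 + i)^2 = 1 + 0.02889.
i = 1.02889^(1/2) − 1 = 0.0143422 = 1.4342%.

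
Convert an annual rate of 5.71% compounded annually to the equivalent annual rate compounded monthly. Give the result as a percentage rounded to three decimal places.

Compounded annually, EAR = nominal = 0.057100.
Solve (1 + r/12)^12 = 1.057100: r/12 = 1.057100^(1/12) − 1 = 0.004638, so r = 0.055658 = 5.566%.

5.566%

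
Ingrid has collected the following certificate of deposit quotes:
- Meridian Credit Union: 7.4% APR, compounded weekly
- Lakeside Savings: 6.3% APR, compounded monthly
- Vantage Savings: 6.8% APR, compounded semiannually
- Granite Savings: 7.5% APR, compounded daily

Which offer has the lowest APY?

Meridian Credit Union: (1 + 0.074/52)^52 − 1 = 7.675%
Lakeside Savings: (1 + 0.063/12)^12 − 1 = 6.485%
Vantage Savings: (1 + 0.068/2)^2 − 1 = 6.916%
Granite Savings: (1 + 0.075/365)^365 − 1 = 7.788%
The lowest effective annual rate is Lakeside Savings at 6.485%.

Lakeside Savings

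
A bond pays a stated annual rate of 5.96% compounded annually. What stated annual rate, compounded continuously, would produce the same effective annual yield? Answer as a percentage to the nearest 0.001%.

5.789%

Compounded annually, EAR = nominal = 0.059600.
Equivalent continuous rate: r = ln(1 + 0.059600) = 0.057891 = 5.789%.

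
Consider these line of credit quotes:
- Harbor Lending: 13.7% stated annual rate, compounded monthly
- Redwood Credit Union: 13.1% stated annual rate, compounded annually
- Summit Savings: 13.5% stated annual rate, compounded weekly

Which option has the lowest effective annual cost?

Redwood Credit Union

Harbor Lending: (1 + 0.137/12)^12 − 1 = 14.594%
Redwood Credit Union: compounded annually, EAR = 13.100%
Summit Savings: (1 + 0.135/52)^52 − 1 = 14.434%
The lowest effective annual rate is Redwood Credit Union at 13.100%.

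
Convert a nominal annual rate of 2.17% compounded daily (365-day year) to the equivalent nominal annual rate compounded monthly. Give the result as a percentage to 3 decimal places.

EAR = (1 + 0.0217/365)^365 − 1 = 0.021936.
Solve (1 + r/12)^12 = 1.021936: r/12 = 1.021936^(1/12) − 1 = 0.001810, so r = 0.021719 = 2.172%.

2.172%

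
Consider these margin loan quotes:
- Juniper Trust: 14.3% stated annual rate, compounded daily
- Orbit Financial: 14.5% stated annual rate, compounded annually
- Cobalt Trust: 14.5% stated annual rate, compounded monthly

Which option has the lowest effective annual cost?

Juniper Trust: (1 + 0.143/365)^365 − 1 = 15.370%
Orbit Financial: compounded annually, EAR = 14.500%
Cobalt Trust: (1 + 0.145/12)^12 − 1 = 15.504%
The lowest effective annual rate is Orbit Financial at 14.500%.

Orbit Financial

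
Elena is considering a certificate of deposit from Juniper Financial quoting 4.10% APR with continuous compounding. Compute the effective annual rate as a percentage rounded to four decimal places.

With continuous compounding, EAR = e^0.0410 − 1.
e^0.0410 = 1.041852, so EAR = 0.041852 = 4.1852%.

4.1852%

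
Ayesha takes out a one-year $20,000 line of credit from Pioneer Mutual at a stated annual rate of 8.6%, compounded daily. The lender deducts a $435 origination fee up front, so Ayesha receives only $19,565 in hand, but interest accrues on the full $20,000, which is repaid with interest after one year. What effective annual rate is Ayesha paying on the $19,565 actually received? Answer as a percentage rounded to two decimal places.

11.40%

Amount owed after one year: 20,000 × (1 + 0.086/365)^365 = 20,000 × 1.089795 = $21,795.91.
Effective rate on net proceeds: 21,795.91 / 19,565 − 1 = 0.114025 = 11.40%.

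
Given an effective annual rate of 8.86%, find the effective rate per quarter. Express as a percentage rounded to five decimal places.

The per-quarter rate i satisfies (1 + i)^4 = 1 + 0.0886.
i = 1.0886^(1/4) − 1 = 0.0214499 = 2.14499%.

2.14499%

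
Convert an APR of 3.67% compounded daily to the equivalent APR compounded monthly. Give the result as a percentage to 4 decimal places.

3.6754%

EAR = (1 + 0.0367/365)^365 − 1 = 0.037380.
Solve (1 + r/12)^12 = 1.037380: r/12 = 1.037380^(1/12) − 1 = 0.003063, so r = 0.036754 = 3.6754%.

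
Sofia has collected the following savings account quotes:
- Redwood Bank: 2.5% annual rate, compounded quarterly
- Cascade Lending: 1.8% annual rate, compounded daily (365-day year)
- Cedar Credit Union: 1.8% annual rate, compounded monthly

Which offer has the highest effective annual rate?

Redwood Bank: (1 + 0.025/4)^4 − 1 = 2.524%
Cascade Lending: (1 + 0.018/365)^365 − 1 = 1.816%
Cedar Credit Union: (1 + 0.018/12)^12 − 1 = 1.815%
The highest effective annual rate is Redwood Bank at 2.524%.

Redwood Bank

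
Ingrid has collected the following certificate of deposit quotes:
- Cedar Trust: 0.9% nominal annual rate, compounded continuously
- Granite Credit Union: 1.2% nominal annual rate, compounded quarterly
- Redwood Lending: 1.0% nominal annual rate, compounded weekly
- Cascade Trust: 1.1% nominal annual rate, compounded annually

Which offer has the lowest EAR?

Cedar Trust: e^0.009 − 1 = 0.904%
Granite Credit Union: (1 + 0.012/4)^4 − 1 = 1.205%
Redwood Lending: (1 + 0.010/52)^52 − 1 = 1.005%
Cascade Trust: compounded annually, EAR = 1.100%
The lowest effective annual rate is Cedar Trust at 0.904%.

Cedar Trust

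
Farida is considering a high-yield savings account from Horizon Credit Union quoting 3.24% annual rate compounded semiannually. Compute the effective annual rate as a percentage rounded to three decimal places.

EAR = (1 + 0.0324/2)^2 − 1.
= (1 + 0.016200)^2 − 1 = 1.032662 − 1 = 3.266%.

3.266%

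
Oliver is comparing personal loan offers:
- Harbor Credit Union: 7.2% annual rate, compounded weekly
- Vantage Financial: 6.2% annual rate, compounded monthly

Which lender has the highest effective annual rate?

Harbor Credit Union: (1 + 0.072/52)^52 − 1 = 7.460%
Vantage Financial: (1 + 0.062/12)^12 − 1 = 6.379%
The highest effective annual rate is Harbor Credit Union at 7.460%.

Harbor Credit Union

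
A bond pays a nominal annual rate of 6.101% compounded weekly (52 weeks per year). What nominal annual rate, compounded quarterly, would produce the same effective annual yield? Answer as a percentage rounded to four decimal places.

6.1441%

EAR = (1 + 0.06101/52)^52 − 1 = 0.062872.
Solve (1 + r/4)^4 = 1.062872: r/4 = 1.062872^(1/4) − 1 = 0.015360, so r = 0.061441 = 6.1441%.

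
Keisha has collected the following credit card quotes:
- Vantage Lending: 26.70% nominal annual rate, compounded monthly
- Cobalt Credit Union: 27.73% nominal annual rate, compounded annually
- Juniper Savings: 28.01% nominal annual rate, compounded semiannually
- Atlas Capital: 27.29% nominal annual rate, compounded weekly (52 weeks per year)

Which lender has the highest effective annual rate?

Atlas Capital

Vantage Lending: (1 + 0.2670/12)^12 − 1 = 30.222%
Cobalt Credit Union: compounded annually, EAR = 27.730%
Juniper Savings: (1 + 0.2801/2)^2 − 1 = 29.971%
Atlas Capital: (1 + 0.2729/52)^52 − 1 = 31.283%
The highest effective annual rate is Atlas Capital at 31.283%.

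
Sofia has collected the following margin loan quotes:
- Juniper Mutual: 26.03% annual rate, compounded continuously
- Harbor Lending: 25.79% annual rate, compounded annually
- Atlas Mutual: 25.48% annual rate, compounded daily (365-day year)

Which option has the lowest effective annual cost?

Harbor Lending

Juniper Mutual: e^0.2603 − 1 = 29.732%
Harbor Lending: compounded annually, EAR = 25.790%
Atlas Mutual: (1 + 0.2548/365)^365 − 1 = 29.009%
The lowest effective annual rate is Harbor Lending at 25.790%.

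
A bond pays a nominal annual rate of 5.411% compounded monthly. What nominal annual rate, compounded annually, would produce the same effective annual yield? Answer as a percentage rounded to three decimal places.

5.547%

EAR = (1 + 0.05411/12)^12 − 1 = 0.055472.
Compounded annually, the equivalent nominal rate is the EAR itself: 5.547%.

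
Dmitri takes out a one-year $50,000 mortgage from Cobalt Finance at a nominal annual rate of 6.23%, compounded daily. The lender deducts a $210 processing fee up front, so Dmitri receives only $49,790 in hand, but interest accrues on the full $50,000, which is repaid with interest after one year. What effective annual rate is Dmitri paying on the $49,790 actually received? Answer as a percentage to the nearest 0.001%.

Amount owed after one year: 50,000 × (1 + 0.0623/365)^365 = 50,000 × 1.064276 = $53,213.80.
Effective rate on net proceeds: 53,213.80 / 49,790 − 1 = 0.068765 = 6.876%.

6.876%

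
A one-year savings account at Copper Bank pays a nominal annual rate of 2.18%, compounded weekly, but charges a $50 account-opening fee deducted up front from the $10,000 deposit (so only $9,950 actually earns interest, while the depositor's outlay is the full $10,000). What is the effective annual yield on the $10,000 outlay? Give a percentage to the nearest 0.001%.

Value after one year: 9,950 × (1 + 0.0218/52)^52 = 9,950 × 1.022035 = $10,169.25.
Effective yield on the $10,000 outlay: 10,169.25 / 10,000 − 1 = 0.016925 = 1.692%.

1.692%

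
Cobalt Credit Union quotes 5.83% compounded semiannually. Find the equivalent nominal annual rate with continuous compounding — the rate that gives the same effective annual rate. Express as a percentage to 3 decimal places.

5.747%

EAR = (1 + 0.0583/2)^2 − 1 = 0.059150.
Equivalent continuous rate: r = ln(1 + 0.059150) = 0.057466 = 5.747%.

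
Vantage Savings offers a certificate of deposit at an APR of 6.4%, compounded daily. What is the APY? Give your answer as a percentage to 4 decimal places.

6.6086%

EAR = (1 + 0.064/365)^365 − 1.
= 1.066086 − 1 = 6.6086%.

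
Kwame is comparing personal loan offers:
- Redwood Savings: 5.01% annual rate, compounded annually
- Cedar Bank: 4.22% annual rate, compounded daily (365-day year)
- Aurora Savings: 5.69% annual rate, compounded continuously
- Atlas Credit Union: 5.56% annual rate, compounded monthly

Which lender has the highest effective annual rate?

Redwood Savings: compounded annually, EAR = 5.010%
Cedar Bank: (1 + 0.0422/365)^365 − 1 = 4.310%
Aurora Savings: e^0.0569 − 1 = 5.855%
Atlas Credit Union: (1 + 0.0556/12)^12 − 1 = 5.704%
The highest effective annual rate is Aurora Savings at 5.855%.

Aurora Savings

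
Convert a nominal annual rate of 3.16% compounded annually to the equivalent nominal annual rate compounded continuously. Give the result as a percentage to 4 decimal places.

3.1111%

Compounded annually, EAR = nominal = 0.031600.
Equivalent continuous rate: r = ln(1 + 0.031600) = 0.031111 = 3.1111%.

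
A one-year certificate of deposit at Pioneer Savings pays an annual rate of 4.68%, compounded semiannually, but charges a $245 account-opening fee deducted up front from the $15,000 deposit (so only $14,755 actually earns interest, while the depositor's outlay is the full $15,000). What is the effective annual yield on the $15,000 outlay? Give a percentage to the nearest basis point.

3.02%

Value after one year: 14,755 × (1 + 0.0468/2)^2 = 14,755 × 1.047348 = $15,453.61.
Effective yield on the $15,000 outlay: 15,453.61 / 15,000 − 1 = 0.030241 = 3.02%.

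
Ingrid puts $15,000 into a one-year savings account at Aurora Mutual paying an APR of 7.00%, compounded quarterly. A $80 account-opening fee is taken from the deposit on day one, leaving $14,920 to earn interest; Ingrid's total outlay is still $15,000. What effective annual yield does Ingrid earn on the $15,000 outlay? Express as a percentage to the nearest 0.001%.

Value after one year: 14,920 × (1 + 0.0700/4)^4 = 14,920 × 1.071859 = $15,992.14.
Effective yield on the $15,000 outlay: 15,992.14 / 15,000 − 1 = 0.066142 = 6.614%.

6.614%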